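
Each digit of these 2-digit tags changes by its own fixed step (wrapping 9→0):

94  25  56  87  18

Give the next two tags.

49, 70

First digit: +3 each step, mod 10; 9, 2, 5, 8, 1 → 4 → 7.
Second digit: +1 each step, mod 10; 4, 5, 6, 7, 8 → 9 → 0.
So the next two tags are 49 and 70.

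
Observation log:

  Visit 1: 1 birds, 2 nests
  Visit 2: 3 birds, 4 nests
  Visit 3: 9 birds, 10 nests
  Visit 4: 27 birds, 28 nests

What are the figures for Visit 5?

Birds — ×3 each step: 1, 3, 9, 27 → 81.
Nests: always 1 more than the birds; 2, 4, 10, 28 → 82.
Combining the parts gives 81 birds, 82 nests.

81 birds, 82 nests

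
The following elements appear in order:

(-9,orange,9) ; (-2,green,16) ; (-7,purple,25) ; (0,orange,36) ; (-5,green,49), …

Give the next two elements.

(2,purple,64), (-3,orange,81)

First coordinate — alternating steps +7, −5, +7, −5, …: -9, -2, -7, 0, -5 → 2 → -3.
Colour: repeats orange → green → purple; orange, green, purple, orange, green → purple → orange.
Third coordinate goes 9, 16, 25, 36, 49 → 64 → 81 (perfect squares: 3², 4², 5², …).
So the next two elements are (2,purple,64) and (-3,orange,81).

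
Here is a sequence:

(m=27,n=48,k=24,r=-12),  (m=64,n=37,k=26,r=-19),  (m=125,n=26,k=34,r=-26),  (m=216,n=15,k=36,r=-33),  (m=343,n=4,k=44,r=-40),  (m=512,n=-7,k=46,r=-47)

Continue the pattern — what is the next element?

(m=729,n=-18,k=54,r=-54)

M goes 27, 64, 125, 216, 343, 512 → 729 (perfect cubes: 3³, 4³, 5³, …).
N: 48, 37, 26, 15, 4, -7 → -18 (−11 each step).
K: alternating steps +2, +8, +2, +8, …, so 24, 26, 34, 36, 44, 46 → 54.
R: -12, -19, -26, -33, -40, -47 → -54 (−7 each step).
Combining the parts gives (m=729,n=-18,k=54,r=-54).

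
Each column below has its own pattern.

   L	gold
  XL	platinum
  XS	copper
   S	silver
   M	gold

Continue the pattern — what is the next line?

L  platinum

Size — runs through clothing sizes XS→XL: L, XL, XS, S, M → L.
Metal — repeats gold → platinum → copper → silver: gold, platinum, copper, silver, gold → platinum.
Putting it together: L  platinum.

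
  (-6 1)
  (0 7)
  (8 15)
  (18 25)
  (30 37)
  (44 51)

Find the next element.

First part: differences are 6, 8, 10, … (increasing by 2 each time); -6, 0, 8, 18, 30, 44 → 60.
For the second part, always 7 more than the first part: 1, 7, 15, 25, 37, 51 → 67.
Combining the parts gives (60 67).

(60 67)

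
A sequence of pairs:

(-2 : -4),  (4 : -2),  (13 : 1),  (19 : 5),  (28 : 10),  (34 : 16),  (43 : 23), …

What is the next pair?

First value goes -2, 4, 13, 19, 28, 34, 43 → 49 (alternating steps +6, +9, +6, +9, …).
Second value: differences are 2, 3, 4, … (increasing by 1 each time), so -4, -2, 1, 5, 10, 16, 23 → 31.
So the next pair is (49 : 31).

(49 : 31)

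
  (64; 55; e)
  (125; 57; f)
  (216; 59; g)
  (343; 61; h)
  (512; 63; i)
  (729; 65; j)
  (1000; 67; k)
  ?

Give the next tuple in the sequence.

(1331; 69; l)

First part goes 64, 125, 216, 343, 512, 729, 1000 → 1331 (perfect cubes: 4³, 5³, 6³, …).
Second part: +2 each step, so 55, 57, 59, 61, 63, 65, 67 → 69.
Letter: e, f, g, h, i, j, k → l (letters move forward 1 place in the alphabet).
Putting it together: (1331; 69; l).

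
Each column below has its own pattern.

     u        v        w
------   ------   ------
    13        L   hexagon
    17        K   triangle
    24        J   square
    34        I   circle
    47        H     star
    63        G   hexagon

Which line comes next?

82  F  triangle

Column u: differences are 4, 7, 10, … (increasing by 3 each time), so 13, 17, 24, 34, 47, 63 → 82.
Column v: letters move back 1 place in the alphabet; L, K, J, I, H, G → F.
Column w: repeats hexagon → triangle → square → circle → star, so hexagon, triangle, square, circle, star, hexagon → triangle.
So the next line is 82  F  triangle.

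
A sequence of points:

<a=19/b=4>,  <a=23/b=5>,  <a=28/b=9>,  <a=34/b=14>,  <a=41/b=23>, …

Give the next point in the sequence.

<a=49/b=37>

A: 19, 23, 28, 34, 41 → 49 (differences are 4, 5, 6, … (increasing by 1 each time)).
B: 4, 5, 9, 14, 23 → 37 (each term is the sum of the two before it).
Combining the parts gives <a=49/b=37>.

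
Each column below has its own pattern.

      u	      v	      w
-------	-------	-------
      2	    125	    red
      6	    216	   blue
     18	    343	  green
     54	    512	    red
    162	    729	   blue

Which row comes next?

Column u goes 2, 6, 18, 54, 162 → 486 (×3 each step).
Column v goes 125, 216, 343, 512, 729 → 1000 (perfect cubes: 5³, 6³, 7³, …).
Column w: red, blue, green, red, blue → green (repeats red → blue → green).
So the next row is 486  1000  green.

486  1000  green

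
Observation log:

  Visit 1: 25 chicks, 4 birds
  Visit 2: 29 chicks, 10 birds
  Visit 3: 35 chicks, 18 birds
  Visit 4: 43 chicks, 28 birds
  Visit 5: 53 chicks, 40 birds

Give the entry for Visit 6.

Chicks: 25, 29, 35, 43, 53 → 65 (differences are 4, 6, 8, … (increasing by 2 each time)).
For the birds, differences are 6, 8, 10, … (increasing by 2 each time): 4, 10, 18, 28, 40 → 54.
So the next record is 65 chicks, 54 birds.

65 chicks, 54 birds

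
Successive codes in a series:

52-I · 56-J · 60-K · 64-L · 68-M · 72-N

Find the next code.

First component — +4 each step: 52, 56, 60, 64, 68, 72 → 76.
For the letter, letters move forward 1 place in the alphabet: I, J, K, L, M, N → O.
So the next code is 76-O.

76-O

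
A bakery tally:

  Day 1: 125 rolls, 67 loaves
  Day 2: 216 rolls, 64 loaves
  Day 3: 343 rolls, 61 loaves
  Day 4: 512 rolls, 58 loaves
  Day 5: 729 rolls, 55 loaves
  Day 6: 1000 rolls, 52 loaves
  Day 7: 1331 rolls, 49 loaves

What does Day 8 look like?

Rolls: perfect cubes: 5³, 6³, 7³, …; 125, 216, 343, 512, 729, 1000, 1331 → 1728.
Loaves: 67, 64, 61, 58, 55, 52, 49 → 46 (−3 each step).
Putting it together: 1728 rolls, 46 loaves.

1728 rolls, 46 loaves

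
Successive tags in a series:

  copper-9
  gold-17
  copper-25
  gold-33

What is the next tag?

Metal: alternates copper ↔ gold, so copper, gold, copper, gold → copper.
Second component: +8 each step; 9, 17, 25, 33 → 41.
Combining the parts gives copper-41.

copper-41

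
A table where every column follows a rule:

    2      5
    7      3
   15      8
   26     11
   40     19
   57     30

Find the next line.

77  49

First component goes 2, 7, 15, 26, 40, 57 → 77 (differences are 5, 8, 11, … (increasing by 3 each time)).
Second component: 5, 3, 8, 11, 19, 30 → 49 (each term is the sum of the two before it).
Putting it together: 77  49.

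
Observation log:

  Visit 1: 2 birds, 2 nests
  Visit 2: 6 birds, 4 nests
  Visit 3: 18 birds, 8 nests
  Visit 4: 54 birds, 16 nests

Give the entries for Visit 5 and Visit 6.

162 birds, 32 nests; 486 birds, 64 nests

Birds goes 2, 6, 18, 54 → 162 → 486 (×3 each step).
Nests: 2, 4, 8, 16 → 32 → 64 (×2 each step).
Putting the parts together: 162 birds, 32 nests and then 486 birds, 64 nests.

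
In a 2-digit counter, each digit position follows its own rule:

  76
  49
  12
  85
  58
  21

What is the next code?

First digit: −3 each step, mod 10, so 7, 4, 1, 8, 5, 2 → 9.
Second digit: 6, 9, 2, 5, 8, 1 → 4 (+3 each step, mod 10).
Combining the parts gives 94.

94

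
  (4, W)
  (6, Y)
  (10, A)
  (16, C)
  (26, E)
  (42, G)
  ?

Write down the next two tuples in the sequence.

First component — each term is the sum of the two before it: 4, 6, 10, 16, 26, 42 → 68 → 110.
Letter — letters move forward 2 places in the alphabet, wrapping Z→A: W, Y, A, C, E, G → I → K.
So the next two tuples are (68, I) and (110, K).

(68, I), (110, K)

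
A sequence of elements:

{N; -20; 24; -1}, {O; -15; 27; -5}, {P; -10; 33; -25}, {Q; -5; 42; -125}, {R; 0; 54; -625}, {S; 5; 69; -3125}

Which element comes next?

Letter: N, O, P, Q, R, S → T (letters move forward 1 place in the alphabet).
Second part: +5 each step; -20, -15, -10, -5, 0, 5 → 10.
Third part: differences are 3, 6, 9, … (increasing by 3 each time); 24, 27, 33, 42, 54, 69 → 87.
Fourth part — ×5 each step: -1, -5, -25, -125, -625, -3125 → -15625.
So the next element is {T; 10; 87; -15625}.

{T; 10; 87; -15625}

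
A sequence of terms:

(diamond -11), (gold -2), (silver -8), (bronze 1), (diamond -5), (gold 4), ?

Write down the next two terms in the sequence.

(silver -2), (bronze 7)

Rank: diamond, gold, silver, bronze, diamond, gold → silver → bronze (repeats diamond → gold → silver → bronze).
Second value goes -11, -2, -8, 1, -5, 4 → -2 → 7 (alternating steps +9, −6, +9, −6, …).
Putting the parts together: (silver -2) and then (bronze 7).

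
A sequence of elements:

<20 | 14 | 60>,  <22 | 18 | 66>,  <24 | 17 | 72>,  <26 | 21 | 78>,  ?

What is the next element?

<28 | 20 | 84>

First value: +2 each step; 20, 22, 24, 26 → 28.
For the second value, alternating steps +4, −1, +4, −1, …: 14, 18, 17, 21 → 20.
For the third value, always 3 × the first value: 60, 66, 72, 78 → 84.
So the next element is <28 | 20 | 84>.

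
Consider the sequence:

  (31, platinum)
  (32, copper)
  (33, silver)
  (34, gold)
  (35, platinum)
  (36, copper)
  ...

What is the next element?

(37, silver)

First part — +1 each step: 31, 32, 33, 34, 35, 36 → 37.
Metal: repeats platinum → copper → silver → gold; platinum, copper, silver, gold, platinum, copper → silver.
Putting it together: (37, silver).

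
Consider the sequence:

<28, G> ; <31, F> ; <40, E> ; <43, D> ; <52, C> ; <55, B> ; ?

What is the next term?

First entry — alternating steps +3, +9, +3, +9, …: 28, 31, 40, 43, 52, 55 → 64.
Letter goes G, F, E, D, C, B → A (letters move back 1 place in the alphabet).
Combining the parts gives <64, A>.

<64, A>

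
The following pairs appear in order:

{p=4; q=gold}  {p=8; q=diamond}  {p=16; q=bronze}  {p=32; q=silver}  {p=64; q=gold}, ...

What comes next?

P — ×2 each step: 4, 8, 16, 32, 64 → 128.
Q goes gold, diamond, bronze, silver, gold → diamond (repeats gold → diamond → bronze → silver).
Putting it together: {p=128; q=diamond}.

{p=128; q=diamond}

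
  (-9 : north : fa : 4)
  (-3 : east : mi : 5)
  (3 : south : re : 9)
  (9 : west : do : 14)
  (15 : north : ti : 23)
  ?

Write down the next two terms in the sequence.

First component goes -9, -3, 3, 9, 15 → 21 → 27 (+6 each step).
Direction: repeats north → east → south → west, so north, east, south, west, north → east → south.
Note: runs backward through the solfège scale do→ti, so fa, mi, re, do, ti → la → sol.
Fourth component: each term is the sum of the two before it; 4, 5, 9, 14, 23 → 37 → 60.
So the next two terms are (21 : east : la : 37) and (27 : south : sol : 60).

(21 : east : la : 37), (27 : south : sol : 60)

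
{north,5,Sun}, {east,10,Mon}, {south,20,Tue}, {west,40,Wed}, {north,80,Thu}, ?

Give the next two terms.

{east,160,Fri}, {south,320,Sat}

Direction goes north, east, south, west, north → east → south (repeats north → east → south → west).
Second part: ×2 each step; 5, 10, 20, 40, 80 → 160 → 320.
Day goes Sun, Mon, Tue, Wed, Thu → Fri → Sat (runs through the weekdays Mon→Sun).
Putting the parts together: {east,160,Fri} and then {south,320,Sat}.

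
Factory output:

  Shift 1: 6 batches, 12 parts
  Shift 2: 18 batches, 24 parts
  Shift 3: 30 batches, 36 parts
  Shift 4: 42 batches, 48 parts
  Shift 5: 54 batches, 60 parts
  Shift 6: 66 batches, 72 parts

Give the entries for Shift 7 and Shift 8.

For the batches, +12 each step: 6, 18, 30, 42, 54, 66 → 78 → 90.
Parts: 12, 24, 36, 48, 60, 72 → 84 → 96 (always 6 more than the batches).
Putting the parts together: 78 batches, 84 parts and then 90 batches, 96 parts.

78 batches, 84 parts; 90 batches, 96 parts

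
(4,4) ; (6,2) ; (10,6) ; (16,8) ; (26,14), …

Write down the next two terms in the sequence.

(42,22), (68,36)

First slot: 4, 6, 10, 16, 26 → 42 → 68 (each term is the sum of the two before it).
Second slot goes 4, 2, 6, 8, 14 → 22 → 36 (each term is the sum of the two before it).
Putting the parts together: (42,22) and then (68,36).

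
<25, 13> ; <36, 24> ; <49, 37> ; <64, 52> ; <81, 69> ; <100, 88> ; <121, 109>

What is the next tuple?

<144, 132>

First coordinate goes 25, 36, 49, 64, 81, 100, 121 → 144 (perfect squares: 5², 6², 7², …).
Second coordinate: 13, 24, 37, 52, 69, 88, 109 → 132 (always 12 less than the first coordinate).
Putting it together: <144, 132>.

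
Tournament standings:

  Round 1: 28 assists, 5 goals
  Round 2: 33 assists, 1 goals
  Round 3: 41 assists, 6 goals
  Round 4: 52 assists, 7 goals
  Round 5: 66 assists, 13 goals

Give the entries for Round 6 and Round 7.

83 assists, 20 goals; 103 assists, 33 goals

Assists: 28, 33, 41, 52, 66 → 83 → 103 (differences are 5, 8, 11, … (increasing by 3 each time)).
Goals: each term is the sum of the two before it; 5, 1, 6, 7, 13 → 20 → 33.
Putting the parts together: 83 assists, 20 goals and then 103 assists, 33 goals.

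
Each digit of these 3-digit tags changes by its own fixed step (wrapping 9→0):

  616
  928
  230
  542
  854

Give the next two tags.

First digit: +3 each step, mod 10; 6, 9, 2, 5, 8 → 1 → 4.
Second digit — +1 each step, mod 10: 1, 2, 3, 4, 5 → 6 → 7.
Third digit: +2 each step, mod 10; 6, 8, 0, 2, 4 → 6 → 8.
So the next two tags are 166 and 478.

166, 478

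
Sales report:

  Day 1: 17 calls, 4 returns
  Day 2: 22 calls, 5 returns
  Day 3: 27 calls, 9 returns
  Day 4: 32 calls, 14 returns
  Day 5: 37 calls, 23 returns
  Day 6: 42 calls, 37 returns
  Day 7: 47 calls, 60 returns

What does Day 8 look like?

52 calls, 97 returns

For the calls, +5 each step: 17, 22, 27, 32, 37, 42, 47 → 52.
For the returns, each term is the sum of the two before it: 4, 5, 9, 14, 23, 37, 60 → 97.
Putting it together: 52 calls, 97 returns.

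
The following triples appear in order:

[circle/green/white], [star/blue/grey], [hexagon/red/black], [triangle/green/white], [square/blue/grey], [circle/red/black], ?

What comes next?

Shape: repeats circle → star → hexagon → triangle → square, so circle, star, hexagon, triangle, square, circle → star.
Colour: repeats green → blue → red, so green, blue, red, green, blue, red → green.
Shade: white, grey, black, white, grey, black → white (repeats white → grey → black).
So the next triple is [star/green/white].

[star/green/white]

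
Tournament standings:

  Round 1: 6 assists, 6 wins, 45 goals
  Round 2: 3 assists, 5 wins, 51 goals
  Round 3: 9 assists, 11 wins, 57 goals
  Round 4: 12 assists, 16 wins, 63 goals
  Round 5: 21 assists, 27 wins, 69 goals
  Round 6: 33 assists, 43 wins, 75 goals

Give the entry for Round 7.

54 assists, 70 wins, 81 goals

Assists: 6, 3, 9, 12, 21, 33 → 54 (each term is the sum of the two before it).
For the wins, each term is the sum of the two before it: 6, 5, 11, 16, 27, 43 → 70.
Goals: +6 each step, so 45, 51, 57, 63, 69, 75 → 81.
Putting it together: 54 assists, 70 wins, 81 goals.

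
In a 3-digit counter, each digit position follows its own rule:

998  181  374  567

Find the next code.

First digit: +2 each step, mod 10; 9, 1, 3, 5 → 7.
Second digit — −1 each step, mod 10: 9, 8, 7, 6 → 5.
Third digit: 8, 1, 4, 7 → 0 (+3 each step, mod 10).
So the next code is 750.

750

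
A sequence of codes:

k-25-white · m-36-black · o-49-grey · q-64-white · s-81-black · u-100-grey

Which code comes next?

w-121-white

Letter: letters move forward 2 places in the alphabet; k, m, o, q, s, u → w.
Second component goes 25, 36, 49, 64, 81, 100 → 121 (perfect squares: 5², 6², 7², …).
Shade — repeats white → black → grey: white, black, grey, white, black, grey → white.
So the next code is w-121-white.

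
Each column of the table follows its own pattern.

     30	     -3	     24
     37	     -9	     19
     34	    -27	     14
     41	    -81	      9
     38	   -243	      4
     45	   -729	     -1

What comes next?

42  -2187  -6

First component goes 30, 37, 34, 41, 38, 45 → 42 (alternating steps +7, −3, +7, −3, …).
Second component: ×3 each step, so -3, -9, -27, -81, -243, -729 → -2187.
Third component: −5 each step; 24, 19, 14, 9, 4, -1 → -6.
Putting it together: 42  -2187  -6.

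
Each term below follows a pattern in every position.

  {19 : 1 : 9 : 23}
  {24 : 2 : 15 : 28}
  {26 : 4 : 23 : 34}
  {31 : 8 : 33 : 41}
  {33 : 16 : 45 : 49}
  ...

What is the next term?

{38 : 32 : 59 : 58}

For the first coordinate, alternating steps +5, +2, +5, +2, …: 19, 24, 26, 31, 33 → 38.
Second coordinate: 1, 2, 4, 8, 16 → 32 (×2 each step).
Third coordinate: differences are 6, 8, 10, … (increasing by 2 each time), so 9, 15, 23, 33, 45 → 59.
Fourth coordinate — differences are 5, 6, 7, … (increasing by 1 each time): 23, 28, 34, 41, 49 → 58.
So the next term is {38 : 32 : 59 : 58}.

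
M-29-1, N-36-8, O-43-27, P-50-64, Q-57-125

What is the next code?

R-64-216

Letter: letters move forward 1 place in the alphabet; M, N, O, P, Q → R.
Second component — +7 each step: 29, 36, 43, 50, 57 → 64.
Third component goes 1, 8, 27, 64, 125 → 216 (perfect cubes: 1³, 2³, 3³, …).
So the next code is R-64-216.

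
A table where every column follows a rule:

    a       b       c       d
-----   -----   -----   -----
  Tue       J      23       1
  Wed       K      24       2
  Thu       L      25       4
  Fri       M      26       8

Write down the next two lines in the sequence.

Sat  N  27  16; Sun  O  28  32

Column a — runs through the weekdays Mon→Sun: Tue, Wed, Thu, Fri → Sat → Sun.
Column b goes J, K, L, M → N → O (letters move forward 1 place in the alphabet).
Column c: +1 each step, so 23, 24, 25, 26 → 27 → 28.
Column d: 1, 2, 4, 8 → 16 → 32 (×2 each step).
So the next two lines are Sat  N  27  16 and Sun  O  28  32.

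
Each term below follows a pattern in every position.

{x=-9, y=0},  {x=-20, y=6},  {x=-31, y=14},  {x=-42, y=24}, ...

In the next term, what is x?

-53

For the x, −11 each step: -9, -20, -31, -42 → -53.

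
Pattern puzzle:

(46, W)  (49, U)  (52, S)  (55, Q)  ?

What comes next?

For the first value, +3 each step: 46, 49, 52, 55 → 58.
Letter: letters move back 2 places in the alphabet; W, U, S, Q → O.
So the next element is (58, O).

(58, O)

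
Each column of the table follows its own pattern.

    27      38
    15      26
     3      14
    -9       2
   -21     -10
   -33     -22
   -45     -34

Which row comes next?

First component — −12 each step: 27, 15, 3, -9, -21, -33, -45 → -57.
Second component: always 11 more than the first component, so 38, 26, 14, 2, -10, -22, -34 → -46.
So the next row is -57  -46.

-57  -46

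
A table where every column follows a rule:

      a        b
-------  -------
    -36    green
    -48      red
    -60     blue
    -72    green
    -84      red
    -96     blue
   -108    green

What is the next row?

Column a: -36, -48, -60, -72, -84, -96, -108 → -120 (−12 each step).
Column b goes green, red, blue, green, red, blue, green → red (repeats green → red → blue).
So the next row is -120  red.

-120  red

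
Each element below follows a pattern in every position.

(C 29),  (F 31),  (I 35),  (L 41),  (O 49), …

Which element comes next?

Letter: letters move forward 3 places in the alphabet, so C, F, I, L, O → R.
For the second value, differences are 2, 4, 6, … (increasing by 2 each time): 29, 31, 35, 41, 49 → 59.
Putting it together: (R 59).

(R 59)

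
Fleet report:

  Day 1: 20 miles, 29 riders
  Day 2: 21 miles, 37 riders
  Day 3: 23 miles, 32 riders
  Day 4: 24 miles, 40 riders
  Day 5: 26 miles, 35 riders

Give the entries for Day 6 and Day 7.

27 miles, 43 riders; 29 miles, 38 riders

Miles: alternating steps +1, +2, +1, +2, …; 20, 21, 23, 24, 26 → 27 → 29.
Riders: alternating steps +8, −5, +8, −5, …, so 29, 37, 32, 40, 35 → 43 → 38.
Putting the parts together: 27 miles, 43 riders and then 29 miles, 38 riders.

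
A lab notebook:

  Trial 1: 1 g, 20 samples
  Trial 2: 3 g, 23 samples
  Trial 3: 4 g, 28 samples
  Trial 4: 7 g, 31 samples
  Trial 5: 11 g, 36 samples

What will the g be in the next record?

18

G: each term is the sum of the two before it; 1, 3, 4, 7, 11 → 18.
Samples: alternating steps +3, +5, +3, +5, …, so 20, 23, 28, 31, 36 → 39.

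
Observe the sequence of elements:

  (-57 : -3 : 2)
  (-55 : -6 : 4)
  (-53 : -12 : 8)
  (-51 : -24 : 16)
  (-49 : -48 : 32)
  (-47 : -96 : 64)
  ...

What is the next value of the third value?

First value: +2 each step; -57, -55, -53, -51, -49, -47 → -45.
Second value: -3, -6, -12, -24, -48, -96 → -192 (×2 each step).
Third value goes 2, 4, 8, 16, 32, 64 → 128 (×2 each step).

128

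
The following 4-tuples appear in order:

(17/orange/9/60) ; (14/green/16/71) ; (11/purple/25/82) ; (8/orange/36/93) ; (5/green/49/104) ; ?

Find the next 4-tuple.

(2/purple/64/115)

First slot — −3 each step: 17, 14, 11, 8, 5 → 2.
Colour: orange, green, purple, orange, green → purple (repeats orange → green → purple).
Third slot — perfect squares: 3², 4², 5², …: 9, 16, 25, 36, 49 → 64.
Fourth slot goes 60, 71, 82, 93, 104 → 115 (+11 each step).
Putting it together: (2/purple/64/115).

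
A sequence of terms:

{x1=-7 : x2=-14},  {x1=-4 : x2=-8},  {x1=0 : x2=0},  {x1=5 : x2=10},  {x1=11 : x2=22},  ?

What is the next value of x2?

36

For the x1, differences are 3, 4, 5, … (increasing by 1 each time): -7, -4, 0, 5, 11 → 18.
X2 — always 2 × the x1: -14, -8, 0, 10, 22 → 36.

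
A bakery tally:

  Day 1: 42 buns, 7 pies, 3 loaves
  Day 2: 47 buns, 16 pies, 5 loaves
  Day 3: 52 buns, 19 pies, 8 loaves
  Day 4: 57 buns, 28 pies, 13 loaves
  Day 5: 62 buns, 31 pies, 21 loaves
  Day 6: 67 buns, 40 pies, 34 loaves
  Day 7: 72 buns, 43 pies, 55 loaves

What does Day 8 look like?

Buns: +5 each step; 42, 47, 52, 57, 62, 67, 72 → 77.
Pies: alternating steps +9, +3, +9, +3, …, so 7, 16, 19, 28, 31, 40, 43 → 52.
Loaves: each term is the sum of the two before it; 3, 5, 8, 13, 21, 34, 55 → 89.
Putting it together: 77 buns, 52 pies, 89 loaves.

77 buns, 52 pies, 89 loaves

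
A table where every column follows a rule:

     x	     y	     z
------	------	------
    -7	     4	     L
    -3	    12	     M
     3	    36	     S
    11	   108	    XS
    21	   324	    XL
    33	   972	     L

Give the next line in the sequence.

Column x: differences are 4, 6, 8, … (increasing by 2 each time); -7, -3, 3, 11, 21, 33 → 47.
Column y goes 4, 12, 36, 108, 324, 972 → 2916 (×3 each step).
Column z: repeats L → M → S → XS → XL; L, M, S, XS, XL, L → M.
Combining the parts gives 47  2916  M.

47  2916  M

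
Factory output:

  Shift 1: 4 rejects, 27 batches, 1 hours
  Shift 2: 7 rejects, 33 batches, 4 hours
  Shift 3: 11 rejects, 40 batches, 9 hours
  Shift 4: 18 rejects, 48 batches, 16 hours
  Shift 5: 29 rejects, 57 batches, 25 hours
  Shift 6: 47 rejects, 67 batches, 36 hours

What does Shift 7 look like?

Rejects — each term is the sum of the two before it: 4, 7, 11, 18, 29, 47 → 76.
Batches — differences are 6, 7, 8, … (increasing by 1 each time): 27, 33, 40, 48, 57, 67 → 78.
For the hours, perfect squares: 1², 2², 3², …: 1, 4, 9, 16, 25, 36 → 49.
So the next row is 76 rejects, 78 batches, 49 hours.

76 rejects, 78 batches, 49 hours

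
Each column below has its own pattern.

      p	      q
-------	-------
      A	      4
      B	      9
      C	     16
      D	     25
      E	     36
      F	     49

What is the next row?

G  64

Column p: letters move forward 1 place in the alphabet; A, B, C, D, E, F → G.
For the column q, perfect squares: 2², 3², 4², …: 4, 9, 16, 25, 36, 49 → 64.
So the next row is G  64.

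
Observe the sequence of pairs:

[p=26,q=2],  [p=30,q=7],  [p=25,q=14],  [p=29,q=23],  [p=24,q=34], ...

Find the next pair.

P: alternating steps +4, −5, +4, −5, …; 26, 30, 25, 29, 24 → 28.
Q: differences are 5, 7, 9, … (increasing by 2 each time), so 2, 7, 14, 23, 34 → 47.
So the next pair is [p=28,q=47].

[p=28,q=47]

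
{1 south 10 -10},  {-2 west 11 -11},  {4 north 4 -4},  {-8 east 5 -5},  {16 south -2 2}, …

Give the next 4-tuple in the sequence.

{-32 west -1 1}

First coordinate — ×(-2) each step: 1, -2, 4, -8, 16 → -32.
Direction — repeats south → west → north → east: south, west, north, east, south → west.
For the third coordinate, alternating steps +1, −7, +1, −7, …: 10, 11, 4, 5, -2 → -1.
Fourth coordinate goes -10, -11, -4, -5, 2 → 1 (always the negative of the third coordinate).
So the next 4-tuple is {-32 west -1 1}.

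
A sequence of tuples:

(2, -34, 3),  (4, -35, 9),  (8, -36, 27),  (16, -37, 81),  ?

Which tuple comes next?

(32, -38, 243)

First component — ×2 each step: 2, 4, 8, 16 → 32.
For the second component, −1 each step: -34, -35, -36, -37 → -38.
Third component: 3, 9, 27, 81 → 243 (×3 each step).
Combining the parts gives (32, -38, 243).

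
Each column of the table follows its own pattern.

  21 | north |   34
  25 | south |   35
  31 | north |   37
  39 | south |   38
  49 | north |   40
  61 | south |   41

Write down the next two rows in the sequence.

75  north  43; 91  south  44

For the first component, differences are 4, 6, 8, … (increasing by 2 each time): 21, 25, 31, 39, 49, 61 → 75 → 91.
Direction goes north, south, north, south, north, south → north → south (alternates north ↔ south).
Third component: alternating steps +1, +2, +1, +2, …; 34, 35, 37, 38, 40, 41 → 43 → 44.
So the next two rows are 75  north  43 and 91  south  44.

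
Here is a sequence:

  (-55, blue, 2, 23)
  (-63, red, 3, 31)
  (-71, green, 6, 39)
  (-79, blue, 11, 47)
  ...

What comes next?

(-87, red, 18, 55)

First coordinate: −8 each step, so -55, -63, -71, -79 → -87.
Colour: repeats blue → red → green, so blue, red, green, blue → red.
Third coordinate goes 2, 3, 6, 11 → 18 (differences are 1, 3, 5, … (increasing by 2 each time)).
Fourth coordinate: 23, 31, 39, 47 → 55 (+8 each step).
Combining the parts gives (-87, red, 18, 55).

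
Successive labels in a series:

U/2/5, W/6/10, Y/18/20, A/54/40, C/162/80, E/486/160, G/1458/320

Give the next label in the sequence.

Letter: U, W, Y, A, C, E, G → I (letters move forward 2 places in the alphabet, wrapping Z→A).
Second component: 2, 6, 18, 54, 162, 486, 1458 → 4374 (×3 each step).
Third component: ×2 each step, so 5, 10, 20, 40, 80, 160, 320 → 640.
So the next label is I/4374/640.

I/4374/640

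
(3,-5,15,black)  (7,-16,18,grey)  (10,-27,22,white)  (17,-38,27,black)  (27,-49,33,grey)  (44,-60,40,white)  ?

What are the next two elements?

First component: each term is the sum of the two before it, so 3, 7, 10, 17, 27, 44 → 71 → 115.
For the second component, −11 each step: -5, -16, -27, -38, -49, -60 → -71 → -82.
Third component: differences are 3, 4, 5, … (increasing by 1 each time), so 15, 18, 22, 27, 33, 40 → 48 → 57.
Shade goes black, grey, white, black, grey, white → black → grey (repeats black → grey → white).
Putting the parts together: (71,-71,48,black) and then (115,-82,57,grey).

(71,-71,48,black), (115,-82,57,grey)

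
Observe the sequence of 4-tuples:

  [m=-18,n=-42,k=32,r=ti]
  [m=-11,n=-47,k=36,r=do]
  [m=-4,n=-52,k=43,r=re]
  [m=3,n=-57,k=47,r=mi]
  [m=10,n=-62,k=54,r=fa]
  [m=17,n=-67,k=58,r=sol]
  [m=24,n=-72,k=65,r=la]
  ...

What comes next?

M — +7 each step: -18, -11, -4, 3, 10, 17, 24 → 31.
N goes -42, -47, -52, -57, -62, -67, -72 → -77 (−5 each step).
K — alternating steps +4, +7, +4, +7, …: 32, 36, 43, 47, 54, 58, 65 → 69.
R — runs through the solfège scale do→ti: ti, do, re, mi, fa, sol, la → ti.
Putting it together: [m=31,n=-77,k=69,r=ti].

[m=31,n=-77,k=69,r=ti]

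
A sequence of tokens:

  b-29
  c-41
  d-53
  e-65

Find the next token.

Letter: letters move forward 1 place in the alphabet, so b, c, d, e → f.
Second component — +12 each step: 29, 41, 53, 65 → 77.
Combining the parts gives f-77.

f-77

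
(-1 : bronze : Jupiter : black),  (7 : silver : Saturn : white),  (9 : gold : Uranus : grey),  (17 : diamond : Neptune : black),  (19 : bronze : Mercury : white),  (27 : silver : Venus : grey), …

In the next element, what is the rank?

gold

First slot: alternating steps +8, +2, +8, +2, …, so -1, 7, 9, 17, 19, 27 → 29.
Rank — repeats bronze → silver → gold → diamond: bronze, silver, gold, diamond, bronze, silver → gold.
Planet: Jupiter, Saturn, Uranus, Neptune, Mercury, Venus → Earth (runs through the planets Mercury→Neptune).
Shade: black, white, grey, black, white, grey → black (repeats black → white → grey).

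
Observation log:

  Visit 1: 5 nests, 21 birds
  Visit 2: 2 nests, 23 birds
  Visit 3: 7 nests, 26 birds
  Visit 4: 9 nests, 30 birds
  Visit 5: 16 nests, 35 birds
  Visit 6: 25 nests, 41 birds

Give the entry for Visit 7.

41 nests, 48 birds

Nests goes 5, 2, 7, 9, 16, 25 → 41 (each term is the sum of the two before it).
Birds: 21, 23, 26, 30, 35, 41 → 48 (differences are 2, 3, 4, … (increasing by 1 each time)).
So the next row is 41 nests, 48 birds.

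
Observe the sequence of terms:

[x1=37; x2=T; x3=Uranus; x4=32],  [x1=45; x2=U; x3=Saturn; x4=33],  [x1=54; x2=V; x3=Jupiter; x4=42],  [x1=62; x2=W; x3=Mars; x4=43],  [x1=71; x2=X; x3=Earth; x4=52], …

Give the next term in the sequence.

[x1=79; x2=Y; x3=Venus; x4=53]

For the x1, alternating steps +8, +9, +8, +9, …: 37, 45, 54, 62, 71 → 79.
X2 goes T, U, V, W, X → Y (letters move forward 1 place in the alphabet).
X3: runs backward through the planets Mercury→Neptune; Uranus, Saturn, Jupiter, Mars, Earth → Venus.
X4 goes 32, 33, 42, 43, 52 → 53 (alternating steps +1, +9, +1, +9, …).
Putting it together: [x1=79; x2=Y; x3=Venus; x4=53].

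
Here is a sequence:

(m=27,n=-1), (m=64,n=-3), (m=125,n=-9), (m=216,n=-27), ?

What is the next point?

(m=343,n=-81)

For the m, perfect cubes: 3³, 4³, 5³, …: 27, 64, 125, 216 → 343.
N: -1, -3, -9, -27 → -81 (×3 each step).
Putting it together: (m=343,n=-81).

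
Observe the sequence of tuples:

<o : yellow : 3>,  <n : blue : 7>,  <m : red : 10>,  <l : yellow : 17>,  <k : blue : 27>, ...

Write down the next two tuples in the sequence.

Letter: o, n, m, l, k → j → i (letters move back 1 place in the alphabet).
Colour: repeats yellow → blue → red; yellow, blue, red, yellow, blue → red → yellow.
Third slot: each term is the sum of the two before it, so 3, 7, 10, 17, 27 → 44 → 71.
So the next two tuples are <j : red : 44> and <i : yellow : 71>.

<j : red : 44>, <i : yellow : 71>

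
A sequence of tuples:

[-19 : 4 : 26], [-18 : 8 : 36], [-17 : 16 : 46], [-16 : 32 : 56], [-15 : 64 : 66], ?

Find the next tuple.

[-14 : 128 : 76]

First entry goes -19, -18, -17, -16, -15 → -14 (+1 each step).
Second entry: 4, 8, 16, 32, 64 → 128 (×2 each step).
Third entry: 26, 36, 46, 56, 66 → 76 (+10 each step).
Combining the parts gives [-14 : 128 : 76].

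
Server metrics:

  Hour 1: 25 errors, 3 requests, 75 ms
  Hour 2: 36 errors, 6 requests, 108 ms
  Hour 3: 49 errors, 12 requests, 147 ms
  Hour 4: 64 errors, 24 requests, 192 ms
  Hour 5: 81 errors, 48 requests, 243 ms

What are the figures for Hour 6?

100 errors, 96 requests, 300 ms

Errors: perfect squares: 5², 6², 7², …; 25, 36, 49, 64, 81 → 100.
Requests: ×2 each step; 3, 6, 12, 24, 48 → 96.
Ms: 75, 108, 147, 192, 243 → 300 (always 3 × the errors).
Putting it together: 100 errors, 96 requests, 300 ms.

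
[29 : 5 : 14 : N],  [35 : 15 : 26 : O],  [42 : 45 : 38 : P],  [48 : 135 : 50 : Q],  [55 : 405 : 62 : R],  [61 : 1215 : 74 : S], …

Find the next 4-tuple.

First coordinate: 29, 35, 42, 48, 55, 61 → 68 (alternating steps +6, +7, +6, +7, …).
Second coordinate: ×3 each step; 5, 15, 45, 135, 405, 1215 → 3645.
Third coordinate goes 14, 26, 38, 50, 62, 74 → 86 (+12 each step).
Letter — letters move forward 1 place in the alphabet: N, O, P, Q, R, S → T.
Putting it together: [68 : 3645 : 86 : T].

[68 : 3645 : 86 : T]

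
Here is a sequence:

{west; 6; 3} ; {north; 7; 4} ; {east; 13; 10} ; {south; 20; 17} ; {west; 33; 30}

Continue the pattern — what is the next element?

{north; 53; 50}

Direction: repeats west → north → east → south, so west, north, east, south, west → north.
For the second slot, each term is the sum of the two before it: 6, 7, 13, 20, 33 → 53.
Third slot: always 3 less than the second slot, so 3, 4, 10, 17, 30 → 50.
Putting it together: {north; 53; 50}.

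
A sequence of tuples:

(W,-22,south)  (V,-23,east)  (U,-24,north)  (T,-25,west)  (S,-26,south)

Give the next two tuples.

Letter — letters move back 1 place in the alphabet: W, V, U, T, S → R → Q.
For the second value, −1 each step: -22, -23, -24, -25, -26 → -27 → -28.
Direction: repeats south → east → north → west; south, east, north, west, south → east → north.
Putting the parts together: (R,-27,east) and then (Q,-28,north).

(R,-27,east), (Q,-28,north)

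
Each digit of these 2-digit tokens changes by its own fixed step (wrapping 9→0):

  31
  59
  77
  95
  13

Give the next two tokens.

First digit goes 3, 5, 7, 9, 1 → 3 → 5 (+2 each step, mod 10).
Second digit — −2 each step, mod 10: 1, 9, 7, 5, 3 → 1 → 9.
So the next two tokens are 31 and 59.

31, 59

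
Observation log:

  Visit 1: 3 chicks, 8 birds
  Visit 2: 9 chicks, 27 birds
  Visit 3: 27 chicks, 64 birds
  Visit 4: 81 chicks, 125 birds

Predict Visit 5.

Chicks — ×3 each step: 3, 9, 27, 81 → 243.
Birds — perfect cubes: 2³, 3³, 4³, …: 8, 27, 64, 125 → 216.
Combining the parts gives 243 chicks, 216 birds.

243 chicks, 216 birds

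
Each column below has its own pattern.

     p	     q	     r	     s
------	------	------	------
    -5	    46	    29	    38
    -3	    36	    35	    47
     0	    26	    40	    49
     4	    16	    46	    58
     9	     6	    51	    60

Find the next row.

15  -4  57  69

Column p: differences are 2, 3, 4, … (increasing by 1 each time), so -5, -3, 0, 4, 9 → 15.
Column q goes 46, 36, 26, 16, 6 → -4 (−10 each step).
Column r — alternating steps +6, +5, +6, +5, …: 29, 35, 40, 46, 51 → 57.
Column s: alternating steps +9, +2, +9, +2, …, so 38, 47, 49, 58, 60 → 69.
Putting it together: 15  -4  57  69.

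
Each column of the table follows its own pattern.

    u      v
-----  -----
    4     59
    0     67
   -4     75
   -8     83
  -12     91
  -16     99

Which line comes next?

Column u: −4 each step, so 4, 0, -4, -8, -12, -16 → -20.
For the column v, +8 each step: 59, 67, 75, 83, 91, 99 → 107.
Combining the parts gives -20  107.

-20  107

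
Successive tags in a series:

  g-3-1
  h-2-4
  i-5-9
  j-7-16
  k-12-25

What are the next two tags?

For the letter, letters move forward 1 place in the alphabet: g, h, i, j, k → l → m.
Second component: each term is the sum of the two before it; 3, 2, 5, 7, 12 → 19 → 31.
For the third component, perfect squares: 1², 2², 3², …: 1, 4, 9, 16, 25 → 36 → 49.
So the next two tags are l-19-36 and m-31-49.

l-19-36 then m-31-49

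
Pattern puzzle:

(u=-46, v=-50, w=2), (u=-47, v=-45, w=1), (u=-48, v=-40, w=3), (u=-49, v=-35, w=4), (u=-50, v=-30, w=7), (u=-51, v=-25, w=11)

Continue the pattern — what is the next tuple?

U — −1 each step: -46, -47, -48, -49, -50, -51 → -52.
For the v, +5 each step: -50, -45, -40, -35, -30, -25 → -20.
W: 2, 1, 3, 4, 7, 11 → 18 (each term is the sum of the two before it).
Combining the parts gives (u=-52, v=-20, w=18).

(u=-52, v=-20, w=18)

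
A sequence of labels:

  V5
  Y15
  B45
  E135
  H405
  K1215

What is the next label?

N3645

For the letter, letters move forward 3 places in the alphabet, wrapping Z→A: V, Y, B, E, H, K → N.
Second component: ×3 each step, so 5, 15, 45, 135, 405, 1215 → 3645.
Putting it together: N3645.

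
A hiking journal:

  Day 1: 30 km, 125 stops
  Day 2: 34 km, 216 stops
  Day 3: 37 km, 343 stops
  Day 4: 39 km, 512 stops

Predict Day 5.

40 km, 729 stops

Km — differences are 4, 3, 2, … (decreasing by 1 each time): 30, 34, 37, 39 → 40.
Stops — perfect cubes: 5³, 6³, 7³, …: 125, 216, 343, 512 → 729.
So the next row is 40 km, 729 stops.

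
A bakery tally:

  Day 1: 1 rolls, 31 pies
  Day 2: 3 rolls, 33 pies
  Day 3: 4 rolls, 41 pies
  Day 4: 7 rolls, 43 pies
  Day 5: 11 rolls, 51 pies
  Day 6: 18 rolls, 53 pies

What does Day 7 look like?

For the rolls, each term is the sum of the two before it: 1, 3, 4, 7, 11, 18 → 29.
For the pies, alternating steps +2, +8, +2, +8, …: 31, 33, 41, 43, 51, 53 → 61.
Combining the parts gives 29 rolls, 61 pies.

29 rolls, 61 pies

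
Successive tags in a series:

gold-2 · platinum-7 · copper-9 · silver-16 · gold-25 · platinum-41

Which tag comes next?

Metal: repeats gold → platinum → copper → silver, so gold, platinum, copper, silver, gold, platinum → copper.
Second component: each term is the sum of the two before it, so 2, 7, 9, 16, 25, 41 → 66.
So the next tag is copper-66.

copper-66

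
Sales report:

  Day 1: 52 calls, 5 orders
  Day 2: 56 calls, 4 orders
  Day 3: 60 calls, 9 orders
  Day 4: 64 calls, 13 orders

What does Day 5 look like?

Calls: +4 each step; 52, 56, 60, 64 → 68.
Orders goes 5, 4, 9, 13 → 22 (each term is the sum of the two before it).
Combining the parts gives 68 calls, 22 orders.

68 calls, 22 orders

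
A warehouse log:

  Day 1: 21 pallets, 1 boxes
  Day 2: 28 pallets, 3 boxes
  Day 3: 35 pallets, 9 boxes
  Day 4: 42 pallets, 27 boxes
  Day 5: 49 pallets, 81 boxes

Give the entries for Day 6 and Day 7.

56 pallets, 243 boxes; 63 pallets, 729 boxes

Pallets: +7 each step; 21, 28, 35, 42, 49 → 56 → 63.
Boxes: 1, 3, 9, 27, 81 → 243 → 729 (×3 each step).
Putting the parts together: 56 pallets, 243 boxes and then 63 pallets, 729 boxes.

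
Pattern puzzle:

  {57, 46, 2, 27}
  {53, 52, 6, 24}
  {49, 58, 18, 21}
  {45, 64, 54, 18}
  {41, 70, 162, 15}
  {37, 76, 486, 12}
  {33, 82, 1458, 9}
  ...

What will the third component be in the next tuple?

4374

First component: −4 each step; 57, 53, 49, 45, 41, 37, 33 → 29.
Second component: +6 each step, so 46, 52, 58, 64, 70, 76, 82 → 88.
Third component — ×3 each step: 2, 6, 18, 54, 162, 486, 1458 → 4374.
Fourth component — −3 each step: 27, 24, 21, 18, 15, 12, 9 → 6.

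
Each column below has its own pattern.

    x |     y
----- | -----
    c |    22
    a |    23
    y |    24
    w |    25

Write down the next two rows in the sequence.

u  26; s  27

Column x: c, a, y, w → u → s (letters move back 2 places in the alphabet, wrapping A→Z).
Column y: +1 each step; 22, 23, 24, 25 → 26 → 27.
So the next two rows are u  26 and s  27.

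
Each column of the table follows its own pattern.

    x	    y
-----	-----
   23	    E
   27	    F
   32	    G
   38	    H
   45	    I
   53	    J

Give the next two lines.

62  K; 72  L

For the column x, differences are 4, 5, 6, … (increasing by 1 each time): 23, 27, 32, 38, 45, 53 → 62 → 72.
Column y: letters move forward 1 place in the alphabet; E, F, G, H, I, J → K → L.
Putting the parts together: 62  K and then 72  L.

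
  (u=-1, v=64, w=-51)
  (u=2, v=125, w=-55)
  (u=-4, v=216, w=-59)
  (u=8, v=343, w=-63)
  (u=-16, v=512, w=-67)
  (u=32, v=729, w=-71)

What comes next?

U: ×(-2) each step, so -1, 2, -4, 8, -16, 32 → -64.
V — perfect cubes: 4³, 5³, 6³, …: 64, 125, 216, 343, 512, 729 → 1000.
W: -51, -55, -59, -63, -67, -71 → -75 (−4 each step).
Putting it together: (u=-64, v=1000, w=-75).

(u=-64, v=1000, w=-75)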